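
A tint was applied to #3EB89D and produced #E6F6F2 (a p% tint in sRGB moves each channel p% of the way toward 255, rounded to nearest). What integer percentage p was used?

87%

#3EB89D is rgb(62, 184, 157); #E6F6F2 is rgb(230, 246, 242).
On the R channel (widest range): 230 ≈ 62 + (p/100)(255 − 62), so p ≈ 100×(230 − 62)/(255 − 62) = 16800/193 = 87.05.
p = 87 reproduces all three channels after rounding.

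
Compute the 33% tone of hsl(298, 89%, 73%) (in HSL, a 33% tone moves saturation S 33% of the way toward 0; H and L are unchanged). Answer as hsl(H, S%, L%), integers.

S moves 33% from 89 toward 0: 89 − 29.37 = 59.63 → 60.
H and L are unchanged.

hsl(298, 60%, 73%)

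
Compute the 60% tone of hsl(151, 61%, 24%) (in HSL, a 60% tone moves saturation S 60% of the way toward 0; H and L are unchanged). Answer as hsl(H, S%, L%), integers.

hsl(151, 24%, 24%)

S moves 60% from 61 toward 0: 61 − 36.6 = 24.4 → 24.
H and L are unchanged.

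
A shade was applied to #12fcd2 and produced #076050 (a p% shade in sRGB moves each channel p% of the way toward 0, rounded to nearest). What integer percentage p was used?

#12fcd2 is rgb(18, 252, 210); #076050 is rgb(7, 96, 80).
On the G channel (widest range): 96 ≈ 252 + (p/100)(0 − 252), so p ≈ 100×(96 − 252)/(0 − 252) = -15600/-252 = 61.90.
p = 62 reproduces all three channels after rounding.

62%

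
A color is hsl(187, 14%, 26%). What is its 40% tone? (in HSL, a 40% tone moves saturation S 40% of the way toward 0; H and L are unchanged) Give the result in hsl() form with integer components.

S moves 40% from 14 toward 0: 14 − 5.6 = 8.4 → 8.
H and L are unchanged.

hsl(187, 8%, 26%)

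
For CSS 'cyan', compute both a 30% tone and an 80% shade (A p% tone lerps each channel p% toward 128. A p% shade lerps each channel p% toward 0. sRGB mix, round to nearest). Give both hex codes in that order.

#26D9D9, #003333

CSS cyan is rgb(0, 255, 255).
30% tone:
  R: 0 + 0.3×(128−0) = 0 + 38.4 = 38.4 → 38
  G: 255 + 0.3×(128−255) = 255 − 38.1 = 216.9 → 217
  B: 255 − 38.1 = 216.9 → 217
  → #26D9D9
80% shade:
  R: 0 + 0.8×(0−0) = 0 + 0 = 0 → 0
  G: 255 + 0.8×(0−255) = 255 − 204 = 51 → 51
  B: 255 + 0.8×(0−255) = 255 − 204 = 51 → 51
  → #003333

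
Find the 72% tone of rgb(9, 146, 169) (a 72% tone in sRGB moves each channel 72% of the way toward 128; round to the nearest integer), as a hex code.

#5f858b

Per channel, c → c + 0.72(128 − c):
  R: 9 + 85.68 = 94.68 → 95
  G: 146 + 0.72×(128−146) = 146 − 12.96 = 133.04 → 133
  B: 169 − 29.52 = 139.48 → 139
rgb(95, 133, 139) = #5f858b.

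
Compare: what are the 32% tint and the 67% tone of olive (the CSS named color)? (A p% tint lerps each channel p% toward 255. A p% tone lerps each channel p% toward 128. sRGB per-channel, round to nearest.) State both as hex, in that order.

#A9A952, #808056

CSS olive is rgb(128, 128, 0).
32% tint:
  R: 128 + 40.64 = 168.64 → 169
  G: 128 + 40.64 = 168.64 → 169
  B: 0 + 81.6 = 81.6 → 82
  → #A9A952
67% tone:
  R: 128 + 0 = 128 → 128
  G: 128 + 0.67×(128−128) = 128 + 0 = 128 → 128
  B: 0 + 0.67×(128−0) = 0 + 85.76 = 85.76 → 86
  → #808056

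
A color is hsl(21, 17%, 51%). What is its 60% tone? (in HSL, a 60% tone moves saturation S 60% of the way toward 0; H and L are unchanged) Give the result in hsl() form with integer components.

hsl(21, 7%, 51%)

S moves 60% from 17 toward 0: 17 − 10.2 = 6.8 → 7.
H and L are unchanged.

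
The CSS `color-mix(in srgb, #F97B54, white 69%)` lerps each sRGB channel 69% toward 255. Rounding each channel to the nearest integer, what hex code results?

#FDD6CA

#F97B54 is rgb(249, 123, 84).
A 69% tint moves each channel 69% toward 255:
  R: 249 + 0.69×(255−249) = 249 + 4.14 = 253.14 → 253
  G: 123 + 0.69×(255−123) = 123 + 91.08 = 214.08 → 214
  B: 84 + 0.69×(255−84) = 84 + 117.99 = 201.99 → 202
rgb(253, 214, 202) = #FDD6CA.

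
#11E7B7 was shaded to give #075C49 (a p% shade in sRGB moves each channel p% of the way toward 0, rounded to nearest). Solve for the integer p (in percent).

#11E7B7 is rgb(17, 231, 183); #075C49 is rgb(7, 92, 73).
On the G channel (widest range): 92 ≈ 231 + (p/100)(0 − 231), so p ≈ 100×(92 − 231)/(0 − 231) = -13900/-231 = 60.17.
p = 60 reproduces all three channels after rounding.

60%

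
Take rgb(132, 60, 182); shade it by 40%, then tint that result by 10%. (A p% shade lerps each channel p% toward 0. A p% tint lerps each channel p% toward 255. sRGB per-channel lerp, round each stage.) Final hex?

Per channel, c → c + 0.4(0 − c):
  R: 132 + 0.4×(0−132) = 132 − 52.8 = 79.2 → 79
  G: 60 + 0.4×(0−60) = 60 − 24 = 36 → 36
  B: 182 + 0.4×(0−182) = 182 − 72.8 = 109.2 → 109
After the shade: rgb(79, 36, 109) = #4F246D.
A 10% tint moves each channel 10% toward 255:
  R: 79 + 17.6 = 96.6 → 97
  G: 36 + 0.1×(255−36) = 36 + 21.9 = 57.9 → 58
  B: 109 + 0.1×(255−109) = 109 + 14.6 = 123.6 → 124
rgb(97, 58, 124) = #613A7C.

#613A7C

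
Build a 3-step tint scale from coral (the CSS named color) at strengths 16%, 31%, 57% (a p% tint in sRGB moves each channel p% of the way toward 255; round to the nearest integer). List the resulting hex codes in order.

#FF936C, #FFA786, #FFC8B4

CSS coral is rgb(255, 127, 80).
16%: (255→255, 127 + 20.48 = 147.48→147, 80 + 28 = 108→108) → #FF936C
31%: (255→255, 127 + 39.68 = 166.68→167, 80 + 54.25 = 134.25→134) → #FFA786
57%: (255→255, 127 + 72.96 = 199.96→200, 80 + 99.75 = 179.75→180) → #FFC8B4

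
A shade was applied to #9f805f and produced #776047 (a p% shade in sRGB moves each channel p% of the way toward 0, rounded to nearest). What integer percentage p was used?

#9f805f is rgb(159, 128, 95); #776047 is rgb(119, 96, 71).
On the R channel (widest range): 119 ≈ 159 + (p/100)(0 − 159), so p ≈ 100×(119 − 159)/(0 − 159) = -4000/-159 = 25.16.
p = 25 reproduces all three channels after rounding.

25%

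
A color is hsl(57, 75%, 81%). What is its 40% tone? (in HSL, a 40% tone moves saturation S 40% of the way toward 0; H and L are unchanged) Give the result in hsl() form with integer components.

S moves 40% from 75 toward 0: 75 − 30 = 45 → 45.
H and L are unchanged.

hsl(57, 45%, 81%)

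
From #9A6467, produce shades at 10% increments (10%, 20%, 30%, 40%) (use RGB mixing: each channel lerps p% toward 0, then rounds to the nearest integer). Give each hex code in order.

#9A6467 is rgb(154, 100, 103).
10%: (154 − 15.4 = 138.6→139, 100 − 10 = 90→90, 103 − 10.3 = 92.7→93) → #8B5A5D
20%: (154 − 30.8 = 123.2→123, 100 − 20 = 80→80, 103 − 20.6 = 82.4→82) → #7B5052
30%: (154 − 46.2 = 107.8→108, 100 − 30 = 70→70, 103 − 30.9 = 72.1→72) → #6C4648
40%: (154 − 61.6 = 92.4→92, 100 − 40 = 60→60, 103 − 41.2 = 61.8→62) → #5C3C3E

#8B5A5D, #7B5052, #6C4648, #5C3C3E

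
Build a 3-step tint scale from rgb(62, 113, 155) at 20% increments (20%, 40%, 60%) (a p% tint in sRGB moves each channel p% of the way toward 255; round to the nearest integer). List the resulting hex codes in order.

#658daf, #8baac3, #b2c6d7

20%: (62 + 38.6 = 100.6→101, 113 + 28.4 = 141.4→141, 155 + 20 = 175→175) → #658daf
40%: (62 + 77.2 = 139.2→139, 113 + 56.8 = 169.8→170, 155 + 40 = 195→195) → #8baac3
60%: (62 + 115.8 = 177.8→178, 113 + 85.2 = 198.2→198, 155 + 60 = 215→215) → #b2c6d7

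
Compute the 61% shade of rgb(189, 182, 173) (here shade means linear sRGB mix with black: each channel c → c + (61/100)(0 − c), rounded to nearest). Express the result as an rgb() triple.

A 61% shade moves each channel 61% toward 0:
  R: 189 + 0.61×(0−189) = 189 − 115.29 = 73.71 → 74
  G: 182 + 0.61×(0−182) = 182 − 111.02 = 70.98 → 71
  B: 173 + 0.61×(0−173) = 173 − 105.53 = 67.47 → 67

rgb(74, 71, 67)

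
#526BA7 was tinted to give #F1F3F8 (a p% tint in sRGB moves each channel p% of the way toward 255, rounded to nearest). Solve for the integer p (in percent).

#526BA7 is rgb(82, 107, 167); #F1F3F8 is rgb(241, 243, 248).
On the R channel (widest range): 241 ≈ 82 + (p/100)(255 − 82), so p ≈ 100×(241 − 82)/(255 − 82) = 15900/173 = 91.91.
p = 92 reproduces all three channels after rounding.

92%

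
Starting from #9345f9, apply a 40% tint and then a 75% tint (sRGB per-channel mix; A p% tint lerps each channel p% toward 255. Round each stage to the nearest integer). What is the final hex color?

#efe3fe

#9345f9 is rgb(147, 69, 249).
Per channel, c → c + 0.4(255 − c):
  R: 147 + 0.4×(255−147) = 147 + 43.2 = 190.2 → 190
  G: 69 + 74.4 = 143.4 → 143
  B: 249 + 2.4 = 251.4 → 251
After the tint: rgb(190, 143, 251) = #be8ffb.
Per channel, c → c + 0.75(255 − c):
  R: 190 + 0.75×(255−190) = 190 + 48.75 = 238.75 → 239
  G: 143 + 0.75×(255−143) = 143 + 84 = 227 → 227
  B: 251 + 3 = 254 → 254
rgb(239, 227, 254) = #efe3fe.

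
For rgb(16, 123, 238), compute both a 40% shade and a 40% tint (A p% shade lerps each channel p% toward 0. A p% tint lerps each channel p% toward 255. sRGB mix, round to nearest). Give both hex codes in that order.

40% shade:
  R: 16 − 6.4 = 9.6 → 10
  G: 123 − 49.2 = 73.8 → 74
  B: 238 − 95.2 = 142.8 → 143
  → #0A4A8F
40% tint:
  R: 16 + 0.4×(255−16) = 16 + 95.6 = 111.6 → 112
  G: 123 + 52.8 = 175.8 → 176
  B: 238 + 0.4×(255−238) = 238 + 6.8 = 244.8 → 245
  → #70B0F5

#0A4A8F, #70B0F5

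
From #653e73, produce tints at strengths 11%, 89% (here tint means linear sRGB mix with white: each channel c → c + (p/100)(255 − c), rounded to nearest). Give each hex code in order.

#765382, #eeeaf0

#653e73 is rgb(101, 62, 115).
11%: (101 + 16.94 = 117.94→118, 62 + 21.23 = 83.23→83, 115 + 15.4 = 130.4→130) → #765382
89%: (101 + 137.06 = 238.06→238, 62 + 171.77 = 233.77→234, 115 + 124.6 = 239.6→240) → #eeeaf0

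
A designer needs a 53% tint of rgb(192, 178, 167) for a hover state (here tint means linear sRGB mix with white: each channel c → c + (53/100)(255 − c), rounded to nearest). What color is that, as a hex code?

Per channel, c → c + 0.53(255 − c):
  R: 192 + 0.53×(255−192) = 192 + 33.39 = 225.39 → 225
  G: 178 + 0.53×(255−178) = 178 + 40.81 = 218.81 → 219
  B: 167 + 0.53×(255−167) = 167 + 46.64 = 213.64 → 214
rgb(225, 219, 214) = #e1dbd6.

#e1dbd6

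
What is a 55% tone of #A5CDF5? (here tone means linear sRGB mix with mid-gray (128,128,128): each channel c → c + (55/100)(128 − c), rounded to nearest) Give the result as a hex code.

#A5CDF5 is rgb(165, 205, 245).
Per channel, c → c + 0.55(128 − c):
  R: 165 + 0.55×(128−165) = 165 − 20.35 = 144.65 → 145
  G: 205 − 42.35 = 162.65 → 163
  B: 245 + 0.55×(128−245) = 245 − 64.35 = 180.65 → 181
rgb(145, 163, 181) = #91A3B5.

#91A3B5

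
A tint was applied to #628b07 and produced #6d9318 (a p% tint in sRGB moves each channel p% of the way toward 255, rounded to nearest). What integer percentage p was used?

#628b07 is rgb(98, 139, 7); #6d9318 is rgb(109, 147, 24).
On the B channel (widest range): 24 ≈ 7 + (p/100)(255 − 7), so p ≈ 100×(24 − 7)/(255 − 7) = 1700/248 = 6.85.
p = 7 reproduces all three channels after rounding.

7%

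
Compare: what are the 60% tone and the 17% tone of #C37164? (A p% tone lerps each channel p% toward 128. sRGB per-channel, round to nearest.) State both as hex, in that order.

#9B7A75, #B87469

#C37164 is rgb(195, 113, 100).
60% tone:
  R: 195 + 0.6×(128−195) = 195 − 40.2 = 154.8 → 155
  G: 113 + 0.6×(128−113) = 113 + 9 = 122 → 122
  B: 100 + 0.6×(128−100) = 100 + 16.8 = 116.8 → 117
  → #9B7A75
17% tone:
  R: 195 + 0.17×(128−195) = 195 − 11.39 = 183.61 → 184
  G: 113 + 2.55 = 115.55 → 116
  B: 100 + 0.17×(128−100) = 100 + 4.76 = 104.76 → 105
  → #B87469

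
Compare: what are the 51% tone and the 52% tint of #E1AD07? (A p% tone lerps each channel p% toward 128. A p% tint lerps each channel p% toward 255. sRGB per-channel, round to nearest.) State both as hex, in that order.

#E1AD07 is rgb(225, 173, 7).
51% tone:
  R: 225 + 0.51×(128−225) = 225 − 49.47 = 175.53 → 176
  G: 173 − 22.95 = 150.05 → 150
  B: 7 + 0.51×(128−7) = 7 + 61.71 = 68.71 → 69
  → #B09645
52% tint:
  R: 225 + 0.52×(255−225) = 225 + 15.6 = 240.6 → 241
  G: 173 + 42.64 = 215.64 → 216
  B: 7 + 0.52×(255−7) = 7 + 128.96 = 135.96 → 136
  → #F1D888

#B09645, #F1D888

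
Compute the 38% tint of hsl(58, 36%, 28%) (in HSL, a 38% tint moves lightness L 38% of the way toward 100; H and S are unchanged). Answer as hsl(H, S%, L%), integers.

L moves 38% from 28 toward 100: 28 + 27.36 = 55.36 → 55.
H and S are unchanged.

hsl(58, 36%, 55%)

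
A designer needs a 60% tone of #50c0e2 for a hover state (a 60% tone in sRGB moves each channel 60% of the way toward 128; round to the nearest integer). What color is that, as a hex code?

#50c0e2 is rgb(80, 192, 226).
Lerp each channel 60% toward 128:
  R: 80 + 28.8 = 108.8 → 109
  G: 192 − 38.4 = 153.6 → 154
  B: 226 + 0.6×(128−226) = 226 − 58.8 = 167.2 → 167
rgb(109, 154, 167) = #6d9aa7.

#6d9aa7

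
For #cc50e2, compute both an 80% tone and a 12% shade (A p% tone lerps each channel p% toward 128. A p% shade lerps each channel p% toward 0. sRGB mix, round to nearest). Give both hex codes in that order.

#8f7694, #b446c7

#cc50e2 is rgb(204, 80, 226).
80% tone:
  R: 204 − 60.8 = 143.2 → 143
  G: 80 + 38.4 = 118.4 → 118
  B: 226 + 0.8×(128−226) = 226 − 78.4 = 147.6 → 148
  → #8f7694
12% shade:
  R: 204 + 0.12×(0−204) = 204 − 24.48 = 179.52 → 180
  G: 80 + 0.12×(0−80) = 80 − 9.6 = 70.4 → 70
  B: 226 − 27.12 = 198.88 → 199
  → #b446c7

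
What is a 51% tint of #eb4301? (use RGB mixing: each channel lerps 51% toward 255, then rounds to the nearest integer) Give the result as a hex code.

#eb4301 is rgb(235, 67, 1).
Per channel, c → c + 0.51(255 − c):
  R: 235 + 0.51×(255−235) = 235 + 10.2 = 245.2 → 245
  G: 67 + 95.88 = 162.88 → 163
  B: 1 + 129.54 = 130.54 → 131
rgb(245, 163, 131) = #f5a383.

#f5a383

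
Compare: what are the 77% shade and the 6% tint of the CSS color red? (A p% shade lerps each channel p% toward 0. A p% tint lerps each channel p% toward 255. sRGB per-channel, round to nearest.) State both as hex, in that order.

#3B0000, #FF0F0F

CSS red is rgb(255, 0, 0).
77% shade:
  R: 255 − 196.35 = 58.65 → 59
  G: 0 + 0 = 0 → 0
  B: 0 + 0 = 0 → 0
  → #3B0000
6% tint:
  R: 255 + 0.06×(255−255) = 255 + 0 = 255 → 255
  G: 0 + 15.3 = 15.3 → 15
  B: 0 + 0.06×(255−0) = 0 + 15.3 = 15.3 → 15
  → #FF0F0F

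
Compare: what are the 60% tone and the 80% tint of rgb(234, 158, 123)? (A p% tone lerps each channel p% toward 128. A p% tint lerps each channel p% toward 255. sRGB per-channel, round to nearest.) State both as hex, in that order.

60% tone:
  R: 234 + 0.6×(128−234) = 234 − 63.6 = 170.4 → 170
  G: 158 + 0.6×(128−158) = 158 − 18 = 140 → 140
  B: 123 + 0.6×(128−123) = 123 + 3 = 126 → 126
  → #aa8c7e
80% tint:
  R: 234 + 16.8 = 250.8 → 251
  G: 158 + 0.8×(255−158) = 158 + 77.6 = 235.6 → 236
  B: 123 + 0.8×(255−123) = 123 + 105.6 = 228.6 → 229
  → #fbece5

#aa8c7e, #fbece5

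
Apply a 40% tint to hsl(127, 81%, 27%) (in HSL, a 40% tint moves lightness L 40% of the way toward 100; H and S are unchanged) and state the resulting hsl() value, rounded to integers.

L moves 40% from 27 toward 100: 27 + 29.2 = 56.2 → 56.
H and S are unchanged.

hsl(127, 81%, 56%)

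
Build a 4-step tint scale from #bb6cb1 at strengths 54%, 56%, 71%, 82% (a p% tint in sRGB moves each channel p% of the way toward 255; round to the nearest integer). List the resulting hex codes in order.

#e0bbdb, #e1bedd, #ebd4e8, #f3e5f1

#bb6cb1 is rgb(187, 108, 177).
54%: (187 + 36.72 = 223.72→224, 108 + 79.38 = 187.38→187, 177 + 42.12 = 219.12→219) → #e0bbdb
56%: (187 + 38.08 = 225.08→225, 108 + 82.32 = 190.32→190, 177 + 43.68 = 220.68→221) → #e1bedd
71%: (187 + 48.28 = 235.28→235, 108 + 104.37 = 212.37→212, 177 + 55.38 = 232.38→232) → #ebd4e8
82%: (187 + 55.76 = 242.76→243, 108 + 120.54 = 228.54→229, 177 + 63.96 = 240.96→241) → #f3e5f1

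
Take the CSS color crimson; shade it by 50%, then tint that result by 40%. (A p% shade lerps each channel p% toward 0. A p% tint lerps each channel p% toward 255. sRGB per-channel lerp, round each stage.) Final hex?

CSS crimson is rgb(220, 20, 60).
A 50% shade moves each channel 50% toward 0:
  R: 220 + 0.5×(0−220) = 220 − 110 = 110 → 110
  G: 20 + 0.5×(0−20) = 20 − 10 = 10 → 10
  B: 60 − 30 = 30 → 30
After the shade: rgb(110, 10, 30) = #6e0a1e.
Lerp each channel 40% toward 255:
  R: 110 + 0.4×(255−110) = 110 + 58 = 168 → 168
  G: 10 + 98 = 108 → 108
  B: 30 + 0.4×(255−30) = 30 + 90 = 120 → 120
rgb(168, 108, 120) = #a86c78.

#a86c78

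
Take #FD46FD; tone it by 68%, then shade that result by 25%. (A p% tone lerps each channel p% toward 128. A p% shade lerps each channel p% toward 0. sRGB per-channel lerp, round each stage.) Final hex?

#7E527E

#FD46FD is rgb(253, 70, 253).
Lerp each channel 68% toward 128:
  R: 253 + 0.68×(128−253) = 253 − 85 = 168 → 168
  G: 70 + 39.44 = 109.44 → 109
  B: 253 + 0.68×(128−253) = 253 − 85 = 168 → 168
After the tone: rgb(168, 109, 168) = #A86DA8.
Lerp each channel 25% toward 0:
  R: 168 + 0.25×(0−168) = 168 − 42 = 126 → 126
  G: 109 + 0.25×(0−109) = 109 − 27.25 = 81.75 → 82
  B: 168 + 0.25×(0−168) = 168 − 42 = 126 → 126
rgb(126, 82, 126) = #7E527E.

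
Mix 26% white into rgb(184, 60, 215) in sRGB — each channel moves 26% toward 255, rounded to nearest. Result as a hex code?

#CA6FE1

Lerp each channel 26% toward 255:
  R: 184 + 18.46 = 202.46 → 202
  G: 60 + 0.26×(255−60) = 60 + 50.7 = 110.7 → 111
  B: 215 + 10.4 = 225.4 → 225
rgb(202, 111, 225) = #CA6FE1.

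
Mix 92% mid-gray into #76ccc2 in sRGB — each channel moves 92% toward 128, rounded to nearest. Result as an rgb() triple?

#76ccc2 is rgb(118, 204, 194).
Per channel, c → c + 0.92(128 − c):
  R: 118 + 0.92×(128−118) = 118 + 9.2 = 127.2 → 127
  G: 204 + 0.92×(128−204) = 204 − 69.92 = 134.08 → 134
  B: 194 + 0.92×(128−194) = 194 − 60.72 = 133.28 → 133

rgb(127, 134, 133)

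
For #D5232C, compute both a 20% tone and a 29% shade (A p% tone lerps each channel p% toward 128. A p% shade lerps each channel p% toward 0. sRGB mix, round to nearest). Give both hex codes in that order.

#C4363D, #97191F

#D5232C is rgb(213, 35, 44).
20% tone:
  R: 213 − 17 = 196 → 196
  G: 35 + 0.2×(128−35) = 35 + 18.6 = 53.6 → 54
  B: 44 + 0.2×(128−44) = 44 + 16.8 = 60.8 → 61
  → #C4363D
29% shade:
  R: 213 + 0.29×(0−213) = 213 − 61.77 = 151.23 → 151
  G: 35 − 10.15 = 24.85 → 25
  B: 44 − 12.76 = 31.24 → 31
  → #97191F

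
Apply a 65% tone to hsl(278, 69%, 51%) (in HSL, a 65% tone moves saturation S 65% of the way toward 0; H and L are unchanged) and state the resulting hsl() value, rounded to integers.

hsl(278, 24%, 51%)

S moves 65% from 69 toward 0: 69 − 44.85 = 24.15 → 24.
H and L are unchanged.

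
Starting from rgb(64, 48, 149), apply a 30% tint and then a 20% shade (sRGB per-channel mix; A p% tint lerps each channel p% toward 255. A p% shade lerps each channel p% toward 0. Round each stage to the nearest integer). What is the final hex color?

#615891

A 30% tint moves each channel 30% toward 255:
  R: 64 + 57.3 = 121.3 → 121
  G: 48 + 62.1 = 110.1 → 110
  B: 149 + 0.3×(255−149) = 149 + 31.8 = 180.8 → 181
After the tint: rgb(121, 110, 181) = #796eb5.
Per channel, c → c + 0.2(0 − c):
  R: 121 − 24.2 = 96.8 → 97
  G: 110 − 22 = 88 → 88
  B: 181 − 36.2 = 144.8 → 145
rgb(97, 88, 145) = #615891.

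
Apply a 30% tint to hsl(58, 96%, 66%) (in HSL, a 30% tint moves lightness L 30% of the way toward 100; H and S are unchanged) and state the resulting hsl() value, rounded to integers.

L moves 30% from 66 toward 100: 66 + 10.2 = 76.2 → 76.
H and S are unchanged.

hsl(58, 96%, 76%)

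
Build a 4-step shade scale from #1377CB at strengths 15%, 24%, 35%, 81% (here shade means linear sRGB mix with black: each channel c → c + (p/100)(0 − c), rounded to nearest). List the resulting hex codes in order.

#1377CB is rgb(19, 119, 203).
15%: (19 − 2.85 = 16.15→16, 119 − 17.85 = 101.15→101, 203 − 30.45 = 172.55→173) → #1065AD
24%: (19 − 4.56 = 14.44→14, 119 − 28.56 = 90.44→90, 203 − 48.72 = 154.28→154) → #0E5A9A
35%: (19 − 6.65 = 12.35→12, 119 − 41.65 = 77.35→77, 203 − 71.05 = 131.95→132) → #0C4D84
81%: (19 − 15.39 = 3.61→4, 119 − 96.39 = 22.61→23, 203 − 164.43 = 38.57→39) → #041727

#1065AD, #0E5A9A, #0C4D84, #041727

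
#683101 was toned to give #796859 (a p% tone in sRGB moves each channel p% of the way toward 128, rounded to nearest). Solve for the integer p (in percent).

#683101 is rgb(104, 49, 1); #796859 is rgb(121, 104, 89).
On the B channel (widest range): 89 ≈ 1 + (p/100)(128 − 1), so p ≈ 100×(89 − 1)/(128 − 1) = 8800/127 = 69.29.
p = 69 reproduces all three channels after rounding.

69%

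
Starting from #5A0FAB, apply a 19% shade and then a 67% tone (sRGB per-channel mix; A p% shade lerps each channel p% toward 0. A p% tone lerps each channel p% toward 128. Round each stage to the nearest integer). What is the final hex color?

#5A0FAB is rgb(90, 15, 171).
Per channel, c → c + 0.19(0 − c):
  R: 90 + 0.19×(0−90) = 90 − 17.1 = 72.9 → 73
  G: 15 − 2.85 = 12.15 → 12
  B: 171 + 0.19×(0−171) = 171 − 32.49 = 138.51 → 139
After the shade: rgb(73, 12, 139) = #490C8B.
Lerp each channel 67% toward 128:
  R: 73 + 0.67×(128−73) = 73 + 36.85 = 109.85 → 110
  G: 12 + 0.67×(128−12) = 12 + 77.72 = 89.72 → 90
  B: 139 − 7.37 = 131.63 → 132
rgb(110, 90, 132) = #6E5A84.

#6E5A84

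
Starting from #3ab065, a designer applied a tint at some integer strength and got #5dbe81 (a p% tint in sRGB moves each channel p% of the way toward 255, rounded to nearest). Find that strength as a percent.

18%

#3ab065 is rgb(58, 176, 101); #5dbe81 is rgb(93, 190, 129).
On the R channel (widest range): 93 ≈ 58 + (p/100)(255 − 58), so p ≈ 100×(93 − 58)/(255 − 58) = 3500/197 = 17.77.
p = 18 reproduces all three channels after rounding.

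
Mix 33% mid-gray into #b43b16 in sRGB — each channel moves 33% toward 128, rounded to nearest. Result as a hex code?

#a35239

#b43b16 is rgb(180, 59, 22).
A 33% tone moves each channel 33% toward 128:
  R: 180 − 17.16 = 162.84 → 163
  G: 59 + 22.77 = 81.77 → 82
  B: 22 + 34.98 = 56.98 → 57
rgb(163, 82, 57) = #a35239.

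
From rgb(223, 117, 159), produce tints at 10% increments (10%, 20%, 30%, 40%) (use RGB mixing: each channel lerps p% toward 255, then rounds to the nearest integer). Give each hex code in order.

#E283A9, #E591B2, #E99EBC, #ECACC5

10%: (223 + 3.2 = 226.2→226, 117 + 13.8 = 130.8→131, 159 + 9.6 = 168.6→169) → #E283A9
20%: (223 + 6.4 = 229.4→229, 117 + 27.6 = 144.6→145, 159 + 19.2 = 178.2→178) → #E591B2
30%: (223 + 9.6 = 232.6→233, 117 + 41.4 = 158.4→158, 159 + 28.8 = 187.8→188) → #E99EBC
40%: (223 + 12.8 = 235.8→236, 117 + 55.2 = 172.2→172, 159 + 38.4 = 197.4→197) → #ECACC5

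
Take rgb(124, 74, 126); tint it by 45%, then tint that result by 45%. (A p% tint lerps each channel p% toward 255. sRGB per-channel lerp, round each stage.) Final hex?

Per channel, c → c + 0.45(255 − c):
  R: 124 + 58.95 = 182.95 → 183
  G: 74 + 0.45×(255−74) = 74 + 81.45 = 155.45 → 155
  B: 126 + 58.05 = 184.05 → 184
After the tint: rgb(183, 155, 184) = #B79BB8.
Per channel, c → c + 0.45(255 − c):
  R: 183 + 0.45×(255−183) = 183 + 32.4 = 215.4 → 215
  G: 155 + 0.45×(255−155) = 155 + 45 = 200 → 200
  B: 184 + 0.45×(255−184) = 184 + 31.95 = 215.95 → 216
rgb(215, 200, 216) = #D7C8D8.

#D7C8D8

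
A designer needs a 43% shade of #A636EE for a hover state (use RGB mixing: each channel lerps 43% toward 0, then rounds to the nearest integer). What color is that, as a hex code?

#A636EE is rgb(166, 54, 238).
Per channel, c → c + 0.43(0 − c):
  R: 166 − 71.38 = 94.62 → 95
  G: 54 − 23.22 = 30.78 → 31
  B: 238 + 0.43×(0−238) = 238 − 102.34 = 135.66 → 136
rgb(95, 31, 136) = #5F1F88.

#5F1F88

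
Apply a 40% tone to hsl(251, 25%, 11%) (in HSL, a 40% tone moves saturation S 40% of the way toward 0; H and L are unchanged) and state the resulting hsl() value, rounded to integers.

hsl(251, 15%, 11%)

S moves 40% from 25 toward 0: 25 − 10 = 15 → 15.
H and L are unchanged.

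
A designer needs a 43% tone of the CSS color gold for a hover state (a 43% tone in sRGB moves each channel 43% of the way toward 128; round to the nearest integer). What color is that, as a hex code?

#c8b237

CSS gold is rgb(255, 215, 0).
A 43% tone moves each channel 43% toward 128:
  R: 255 + 0.43×(128−255) = 255 − 54.61 = 200.39 → 200
  G: 215 − 37.41 = 177.59 → 178
  B: 0 + 0.43×(128−0) = 0 + 55.04 = 55.04 → 55
rgb(200, 178, 55) = #c8b237.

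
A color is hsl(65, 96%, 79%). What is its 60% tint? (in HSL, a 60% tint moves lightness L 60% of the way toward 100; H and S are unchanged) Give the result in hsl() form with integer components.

hsl(65, 96%, 92%)

L moves 60% from 79 toward 100: 79 + 12.6 = 91.6 → 92.
H and S are unchanged.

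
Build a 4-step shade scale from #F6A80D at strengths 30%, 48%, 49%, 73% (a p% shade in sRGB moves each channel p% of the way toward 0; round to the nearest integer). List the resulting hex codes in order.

#F6A80D is rgb(246, 168, 13).
30%: (246 − 73.8 = 172.2→172, 168 − 50.4 = 117.6→118, 13 − 3.9 = 9.1→9) → #AC7609
48%: (246 − 118.08 = 127.92→128, 168 − 80.64 = 87.36→87, 13 − 6.24 = 6.76→7) → #805707
49%: (246 − 120.54 = 125.46→125, 168 − 82.32 = 85.68→86, 13 − 6.37 = 6.63→7) → #7D5607
73%: (246 − 179.58 = 66.42→66, 168 − 122.64 = 45.36→45, 13 − 9.49 = 3.51→4) → #422D04

#AC7609, #805707, #7D5607, #422D04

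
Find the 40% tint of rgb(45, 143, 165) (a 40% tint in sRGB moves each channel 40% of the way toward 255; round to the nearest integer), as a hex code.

#81BCC9

A 40% tint moves each channel 40% toward 255:
  R: 45 + 0.4×(255−45) = 45 + 84 = 129 → 129
  G: 143 + 44.8 = 187.8 → 188
  B: 165 + 36 = 201 → 201
rgb(129, 188, 201) = #81BCC9.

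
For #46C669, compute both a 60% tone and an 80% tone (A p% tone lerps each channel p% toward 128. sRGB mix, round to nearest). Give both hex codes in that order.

#699C77, #748E7B

#46C669 is rgb(70, 198, 105).
60% tone:
  R: 70 + 34.8 = 104.8 → 105
  G: 198 + 0.6×(128−198) = 198 − 42 = 156 → 156
  B: 105 + 13.8 = 118.8 → 119
  → #699C77
80% tone:
  R: 70 + 0.8×(128−70) = 70 + 46.4 = 116.4 → 116
  G: 198 − 56 = 142 → 142
  B: 105 + 18.4 = 123.4 → 123
  → #748E7B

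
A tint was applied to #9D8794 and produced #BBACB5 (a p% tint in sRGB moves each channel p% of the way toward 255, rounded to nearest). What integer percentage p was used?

31%

#9D8794 is rgb(157, 135, 148); #BBACB5 is rgb(187, 172, 181).
On the G channel (widest range): 172 ≈ 135 + (p/100)(255 − 135), so p ≈ 100×(172 − 135)/(255 − 135) = 3700/120 = 30.83.
p = 31 reproduces all three channels after rounding.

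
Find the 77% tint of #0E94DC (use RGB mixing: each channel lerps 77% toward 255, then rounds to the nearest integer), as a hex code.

#0E94DC is rgb(14, 148, 220).
Per channel, c → c + 0.77(255 − c):
  R: 14 + 0.77×(255−14) = 14 + 185.57 = 199.57 → 200
  G: 148 + 82.39 = 230.39 → 230
  B: 220 + 0.77×(255−220) = 220 + 26.95 = 246.95 → 247
rgb(200, 230, 247) = #C8E6F7.

#C8E6F7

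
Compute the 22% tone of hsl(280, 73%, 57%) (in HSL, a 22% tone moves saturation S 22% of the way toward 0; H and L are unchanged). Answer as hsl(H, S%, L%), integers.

hsl(280, 57%, 57%)

S moves 22% from 73 toward 0: 73 − 16.06 = 56.94 → 57.
H and L are unchanged.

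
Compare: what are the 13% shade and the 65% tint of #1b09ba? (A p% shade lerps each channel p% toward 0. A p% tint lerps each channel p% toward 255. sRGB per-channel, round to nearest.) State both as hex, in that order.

#1b09ba is rgb(27, 9, 186).
13% shade:
  R: 27 + 0.13×(0−27) = 27 − 3.51 = 23.49 → 23
  G: 9 − 1.17 = 7.83 → 8
  B: 186 − 24.18 = 161.82 → 162
  → #1708a2
65% tint:
  R: 27 + 0.65×(255−27) = 27 + 148.2 = 175.2 → 175
  G: 9 + 0.65×(255−9) = 9 + 159.9 = 168.9 → 169
  B: 186 + 44.85 = 230.85 → 231
  → #afa9e7

#1708a2, #afa9e7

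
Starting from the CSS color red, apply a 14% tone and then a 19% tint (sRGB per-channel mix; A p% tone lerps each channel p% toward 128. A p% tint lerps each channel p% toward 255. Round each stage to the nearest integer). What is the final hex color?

CSS red is rgb(255, 0, 0).
Lerp each channel 14% toward 128:
  R: 255 − 17.78 = 237.22 → 237
  G: 0 + 0.14×(128−0) = 0 + 17.92 = 17.92 → 18
  B: 0 + 17.92 = 17.92 → 18
After the tone: rgb(237, 18, 18) = #ED1212.
Lerp each channel 19% toward 255:
  R: 237 + 3.42 = 240.42 → 240
  G: 18 + 45.03 = 63.03 → 63
  B: 18 + 45.03 = 63.03 → 63
rgb(240, 63, 63) = #F03F3F.

#F03F3F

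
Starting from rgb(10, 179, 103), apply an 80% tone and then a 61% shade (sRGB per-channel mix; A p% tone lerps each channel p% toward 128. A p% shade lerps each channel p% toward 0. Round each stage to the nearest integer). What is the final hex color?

Lerp each channel 80% toward 128:
  R: 10 + 0.8×(128−10) = 10 + 94.4 = 104.4 → 104
  G: 179 + 0.8×(128−179) = 179 − 40.8 = 138.2 → 138
  B: 103 + 0.8×(128−103) = 103 + 20 = 123 → 123
After the tone: rgb(104, 138, 123) = #688a7b.
A 61% shade moves each channel 61% toward 0:
  R: 104 + 0.61×(0−104) = 104 − 63.44 = 40.56 → 41
  G: 138 + 0.61×(0−138) = 138 − 84.18 = 53.82 → 54
  B: 123 + 0.61×(0−123) = 123 − 75.03 = 47.97 → 48
rgb(41, 54, 48) = #293630.

#293630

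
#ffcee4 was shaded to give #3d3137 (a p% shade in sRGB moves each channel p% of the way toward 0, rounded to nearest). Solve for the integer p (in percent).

76%

#ffcee4 is rgb(255, 206, 228); #3d3137 is rgb(61, 49, 55).
On the R channel (widest range): 61 ≈ 255 + (p/100)(0 − 255), so p ≈ 100×(61 − 255)/(0 − 255) = -19400/-255 = 76.08.
p = 76 reproduces all three channels after rounding.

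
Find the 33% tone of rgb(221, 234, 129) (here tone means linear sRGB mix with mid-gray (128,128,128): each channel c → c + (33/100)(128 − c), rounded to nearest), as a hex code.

Lerp each channel 33% toward 128:
  R: 221 − 30.69 = 190.31 → 190
  G: 234 − 34.98 = 199.02 → 199
  B: 129 + 0.33×(128−129) = 129 − 0.33 = 128.67 → 129
rgb(190, 199, 129) = #bec781.

#bec781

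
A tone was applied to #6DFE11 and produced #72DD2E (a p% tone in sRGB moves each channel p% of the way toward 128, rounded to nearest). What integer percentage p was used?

26%

#6DFE11 is rgb(109, 254, 17); #72DD2E is rgb(114, 221, 46).
On the G channel (widest range): 221 ≈ 254 + (p/100)(128 − 254), so p ≈ 100×(221 − 254)/(128 − 254) = -3300/-126 = 26.19.
p = 26 reproduces all three channels after rounding.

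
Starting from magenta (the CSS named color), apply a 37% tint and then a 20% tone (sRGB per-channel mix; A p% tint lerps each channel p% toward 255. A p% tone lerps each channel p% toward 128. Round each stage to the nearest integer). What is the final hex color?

CSS magenta is rgb(255, 0, 255).
Per channel, c → c + 0.37(255 − c):
  R: 255 + 0.37×(255−255) = 255 + 0 = 255 → 255
  G: 0 + 0.37×(255−0) = 0 + 94.35 = 94.35 → 94
  B: 255 + 0 = 255 → 255
After the tint: rgb(255, 94, 255) = #ff5eff.
Lerp each channel 20% toward 128:
  R: 255 + 0.2×(128−255) = 255 − 25.4 = 229.6 → 230
  G: 94 + 6.8 = 100.8 → 101
  B: 255 + 0.2×(128−255) = 255 − 25.4 = 229.6 → 230
rgb(230, 101, 230) = #e665e6.

#e665e6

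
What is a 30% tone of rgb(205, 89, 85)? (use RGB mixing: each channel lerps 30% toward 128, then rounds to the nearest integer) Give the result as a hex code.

A 30% tone moves each channel 30% toward 128:
  R: 205 + 0.3×(128−205) = 205 − 23.1 = 181.9 → 182
  G: 89 + 11.7 = 100.7 → 101
  B: 85 + 12.9 = 97.9 → 98
rgb(182, 101, 98) = #B66562.

#B66562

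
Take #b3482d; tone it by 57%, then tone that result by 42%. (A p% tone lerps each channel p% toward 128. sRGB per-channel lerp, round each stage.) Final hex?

#b3482d is rgb(179, 72, 45).
Lerp each channel 57% toward 128:
  R: 179 + 0.57×(128−179) = 179 − 29.07 = 149.93 → 150
  G: 72 + 0.57×(128−72) = 72 + 31.92 = 103.92 → 104
  B: 45 + 47.31 = 92.31 → 92
After the tone: rgb(150, 104, 92) = #96685c.
Lerp each channel 42% toward 128:
  R: 150 + 0.42×(128−150) = 150 − 9.24 = 140.76 → 141
  G: 104 + 10.08 = 114.08 → 114
  B: 92 + 15.12 = 107.12 → 107
rgb(141, 114, 107) = #8d726b.

#8d726b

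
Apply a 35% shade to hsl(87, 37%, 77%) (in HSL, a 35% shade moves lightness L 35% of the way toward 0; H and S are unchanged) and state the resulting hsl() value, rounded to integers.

L moves 35% from 77 toward 0: 77 − 26.95 = 50.05 → 50.
H and S are unchanged.

hsl(87, 37%, 50%)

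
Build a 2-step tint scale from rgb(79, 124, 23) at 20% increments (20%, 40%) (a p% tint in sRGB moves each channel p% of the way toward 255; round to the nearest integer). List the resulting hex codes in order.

20%: (79 + 35.2 = 114.2→114, 124 + 26.2 = 150.2→150, 23 + 46.4 = 69.4→69) → #729645
40%: (79 + 70.4 = 149.4→149, 124 + 52.4 = 176.4→176, 23 + 92.8 = 115.8→116) → #95b074

#729645, #95b074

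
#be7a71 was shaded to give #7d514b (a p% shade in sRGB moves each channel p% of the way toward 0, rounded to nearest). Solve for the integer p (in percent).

34%

#be7a71 is rgb(190, 122, 113); #7d514b is rgb(125, 81, 75).
On the R channel (widest range): 125 ≈ 190 + (p/100)(0 − 190), so p ≈ 100×(125 − 190)/(0 − 190) = -6500/-190 = 34.21.
p = 34 reproduces all three channels after rounding.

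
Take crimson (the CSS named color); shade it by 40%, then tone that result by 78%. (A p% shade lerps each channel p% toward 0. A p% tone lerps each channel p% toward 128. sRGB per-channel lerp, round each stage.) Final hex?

CSS crimson is rgb(220, 20, 60).
A 40% shade moves each channel 40% toward 0:
  R: 220 − 88 = 132 → 132
  G: 20 − 8 = 12 → 12
  B: 60 + 0.4×(0−60) = 60 − 24 = 36 → 36
After the shade: rgb(132, 12, 36) = #840c24.
Lerp each channel 78% toward 128:
  R: 132 + 0.78×(128−132) = 132 − 3.12 = 128.88 → 129
  G: 12 + 90.48 = 102.48 → 102
  B: 36 + 0.78×(128−36) = 36 + 71.76 = 107.76 → 108
rgb(129, 102, 108) = #81666c.

#81666c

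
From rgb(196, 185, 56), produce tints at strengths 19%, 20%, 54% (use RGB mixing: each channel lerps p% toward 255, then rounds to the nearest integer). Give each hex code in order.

19%: (196 + 11.21 = 207.21→207, 185 + 13.3 = 198.3→198, 56 + 37.81 = 93.81→94) → #CFC65E
20%: (196 + 11.8 = 207.8→208, 185 + 14 = 199→199, 56 + 39.8 = 95.8→96) → #D0C760
54%: (196 + 31.86 = 227.86→228, 185 + 37.8 = 222.8→223, 56 + 107.46 = 163.46→163) → #E4DFA3

#CFC65E, #D0C760, #E4DFA3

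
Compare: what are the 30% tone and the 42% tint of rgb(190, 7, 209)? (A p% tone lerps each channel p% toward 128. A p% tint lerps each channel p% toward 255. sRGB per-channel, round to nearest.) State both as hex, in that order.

30% tone:
  R: 190 + 0.3×(128−190) = 190 − 18.6 = 171.4 → 171
  G: 7 + 36.3 = 43.3 → 43
  B: 209 + 0.3×(128−209) = 209 − 24.3 = 184.7 → 185
  → #AB2BB9
42% tint:
  R: 190 + 0.42×(255−190) = 190 + 27.3 = 217.3 → 217
  G: 7 + 0.42×(255−7) = 7 + 104.16 = 111.16 → 111
  B: 209 + 19.32 = 228.32 → 228
  → #D96FE4

#AB2BB9, #D96FE4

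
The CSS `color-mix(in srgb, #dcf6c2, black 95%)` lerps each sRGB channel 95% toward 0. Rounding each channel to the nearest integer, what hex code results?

#0b0c0a

#dcf6c2 is rgb(220, 246, 194).
Lerp each channel 95% toward 0:
  R: 220 + 0.95×(0−220) = 220 − 209 = 11 → 11
  G: 246 − 233.7 = 12.3 → 12
  B: 194 + 0.95×(0−194) = 194 − 184.3 = 9.7 → 10
rgb(11, 12, 10) = #0b0c0a.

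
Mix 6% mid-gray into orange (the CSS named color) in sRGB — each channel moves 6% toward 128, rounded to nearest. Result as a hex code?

CSS orange is rgb(255, 165, 0).
Per channel, c → c + 0.06(128 − c):
  R: 255 + 0.06×(128−255) = 255 − 7.62 = 247.38 → 247
  G: 165 + 0.06×(128−165) = 165 − 2.22 = 162.78 → 163
  B: 0 + 0.06×(128−0) = 0 + 7.68 = 7.68 → 8
rgb(247, 163, 8) = #F7A308.

#F7A308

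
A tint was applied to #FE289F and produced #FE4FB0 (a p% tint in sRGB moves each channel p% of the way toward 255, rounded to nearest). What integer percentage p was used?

#FE289F is rgb(254, 40, 159); #FE4FB0 is rgb(254, 79, 176).
On the G channel (widest range): 79 ≈ 40 + (p/100)(255 − 40), so p ≈ 100×(79 − 40)/(255 − 40) = 3900/215 = 18.14.
p = 18 reproduces all three channels after rounding.

18%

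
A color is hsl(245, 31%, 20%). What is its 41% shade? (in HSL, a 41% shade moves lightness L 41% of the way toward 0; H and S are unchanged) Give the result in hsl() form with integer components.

hsl(245, 31%, 12%)

L moves 41% from 20 toward 0: 20 − 8.2 = 11.8 → 12.
H and S are unchanged.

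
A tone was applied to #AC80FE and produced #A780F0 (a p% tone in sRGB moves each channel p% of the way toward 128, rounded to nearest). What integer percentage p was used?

11%

#AC80FE is rgb(172, 128, 254); #A780F0 is rgb(167, 128, 240).
On the B channel (widest range): 240 ≈ 254 + (p/100)(128 − 254), so p ≈ 100×(240 − 254)/(128 − 254) = -1400/-126 = 11.11.
p = 11 reproduces all three channels after rounding.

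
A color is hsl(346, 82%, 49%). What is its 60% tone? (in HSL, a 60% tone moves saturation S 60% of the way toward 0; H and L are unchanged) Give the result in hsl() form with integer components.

hsl(346, 33%, 49%)

S moves 60% from 82 toward 0: 82 − 49.2 = 32.8 → 33.
H and L are unchanged.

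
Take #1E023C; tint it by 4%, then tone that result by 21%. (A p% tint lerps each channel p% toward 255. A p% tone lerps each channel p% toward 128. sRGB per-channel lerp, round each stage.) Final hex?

#3A2451

#1E023C is rgb(30, 2, 60).
A 4% tint moves each channel 4% toward 255:
  R: 30 + 0.04×(255−30) = 30 + 9 = 39 → 39
  G: 2 + 10.12 = 12.12 → 12
  B: 60 + 7.8 = 67.8 → 68
After the tint: rgb(39, 12, 68) = #270C44.
Per channel, c → c + 0.21(128 − c):
  R: 39 + 18.69 = 57.69 → 58
  G: 12 + 0.21×(128−12) = 12 + 24.36 = 36.36 → 36
  B: 68 + 12.6 = 80.6 → 81
rgb(58, 36, 81) = #3A2451.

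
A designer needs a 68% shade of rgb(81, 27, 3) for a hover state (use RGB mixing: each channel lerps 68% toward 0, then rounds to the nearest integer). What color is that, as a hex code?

#1A0901

A 68% shade moves each channel 68% toward 0:
  R: 81 − 55.08 = 25.92 → 26
  G: 27 + 0.68×(0−27) = 27 − 18.36 = 8.64 → 9
  B: 3 + 0.68×(0−3) = 3 − 2.04 = 0.96 → 1
rgb(26, 9, 1) = #1A0901.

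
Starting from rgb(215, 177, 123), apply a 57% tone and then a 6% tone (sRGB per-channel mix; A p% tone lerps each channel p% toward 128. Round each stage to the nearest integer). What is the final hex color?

#A3947E

Per channel, c → c + 0.57(128 − c):
  R: 215 + 0.57×(128−215) = 215 − 49.59 = 165.41 → 165
  G: 177 − 27.93 = 149.07 → 149
  B: 123 + 0.57×(128−123) = 123 + 2.85 = 125.85 → 126
After the tone: rgb(165, 149, 126) = #A5957E.
Lerp each channel 6% toward 128:
  R: 165 − 2.22 = 162.78 → 163
  G: 149 − 1.26 = 147.74 → 148
  B: 126 + 0.06×(128−126) = 126 + 0.12 = 126.12 → 126
rgb(163, 148, 126) = #A3947E.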